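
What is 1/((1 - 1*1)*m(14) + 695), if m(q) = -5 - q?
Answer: 1/695 ≈ 0.0014388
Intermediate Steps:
1/((1 - 1*1)*m(14) + 695) = 1/((1 - 1*1)*(-5 - 1*14) + 695) = 1/((1 - 1)*(-5 - 14) + 695) = 1/(0*(-19) + 695) = 1/(0 + 695) = 1/695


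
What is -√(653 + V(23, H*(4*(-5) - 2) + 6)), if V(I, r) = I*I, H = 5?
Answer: -√1182 ≈ -34.380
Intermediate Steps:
V(I, r) = I²
-√(653 + V(23, H*(4*(-5) - 2) + 6)) = -√(653 + 23²) = -√(653 + 529) = -√1182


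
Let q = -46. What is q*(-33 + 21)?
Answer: 552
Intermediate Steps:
q*(-33 + 21) = -46*(-33 + 21) = -46*(-12) = 552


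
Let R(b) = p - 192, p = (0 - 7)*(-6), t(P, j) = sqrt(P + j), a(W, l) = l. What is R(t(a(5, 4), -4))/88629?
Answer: -50/29543 ≈ -0.0016924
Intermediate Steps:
p = 42 (p = -7*(-6) = 42)
R(b) = -150 (R(b) = 42 - 192 = -150)
R(t(a(5, 4), -4))/88629 = -150/88629 = -150*1/88629 = -50/29543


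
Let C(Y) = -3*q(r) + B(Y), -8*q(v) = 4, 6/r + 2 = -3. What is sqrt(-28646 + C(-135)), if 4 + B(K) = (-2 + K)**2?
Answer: I*sqrt(39518)/2 ≈ 99.396*I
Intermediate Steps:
r = -6/5 (r = 6/(-2 - 3) = 6/(-5) = 6*(-1/5) = -6/5 ≈ -1.2000)
B(K) = -4 + (-2 + K)**2
q(v) = -1/2 (q(v) = -1/8*4 = -1/2)
C(Y) = 3/2 + Y*(-4 + Y) (C(Y) = -3*(-1/2) + Y*(-4 + Y) = 3/2 + Y*(-4 + Y))
sqrt(-28646 + C(-135)) = sqrt(-28646 + (3/2 - 135*(-4 - 135))) = sqrt(-28646 + (3/2 - 135*(-139))) = sqrt(-28646 + (3/2 + 18765)) = sqrt(-28646 + 37533/2) = sqrt(-19759/2) = I*sqrt(39518)/2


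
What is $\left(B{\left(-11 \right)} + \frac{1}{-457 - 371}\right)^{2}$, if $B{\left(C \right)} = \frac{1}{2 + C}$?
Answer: $\frac{961}{76176} \approx 0.012616$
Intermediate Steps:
$\left(B{\left(-11 \right)} + \frac{1}{-457 - 371}\right)^{2} = \left(\frac{1}{2 - 11} + \frac{1}{-457 - 371}\right)^{2} = \left(\frac{1}{-9} + \frac{1}{-828}\right)^{2} = \left(- \frac{1}{9} - \frac{1}{828}\right)^{2} = \left(- \frac{31}{276}\right)^{2} = \frac{961}{76176}$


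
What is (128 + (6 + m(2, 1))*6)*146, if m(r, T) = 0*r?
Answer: 23944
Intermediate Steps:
m(r, T) = 0
(128 + (6 + m(2, 1))*6)*146 = (128 + (6 + 0)*6)*146 = (128 + 6*6)*146 = (128 + 36)*146 = 164*146 = 23944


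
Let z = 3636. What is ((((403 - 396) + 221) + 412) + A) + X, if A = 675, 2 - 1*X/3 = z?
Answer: -9587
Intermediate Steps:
X = -10902 (X = 6 - 3*3636 = 6 - 10908 = -10902)
((((403 - 396) + 221) + 412) + A) + X = ((((403 - 396) + 221) + 412) + 675) - 10902 = (((7 + 221) + 412) + 675) - 10902 = ((228 + 412) + 675) - 10902 = (640 + 675) - 10902 = 1315 - 10902 = -9587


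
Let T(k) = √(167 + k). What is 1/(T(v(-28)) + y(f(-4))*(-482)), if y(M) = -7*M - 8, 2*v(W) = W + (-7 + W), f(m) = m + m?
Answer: -46272/1070548721 - √542/1070548721 ≈ -4.3244e-5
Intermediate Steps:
f(m) = 2*m
v(W) = -7/2 + W (v(W) = (W + (-7 + W))/2 = (-7 + 2*W)/2 = -7/2 + W)
y(M) = -8 - 7*M
1/(T(v(-28)) + y(f(-4))*(-482)) = 1/(√(167 + (-7/2 - 28)) + (-8 - 14*(-4))*(-482)) = 1/(√(167 - 63/2) + (-8 - 7*(-8))*(-482)) = 1/(√(271/2) + (-8 + 56)*(-482)) = 1/(√542/2 + 48*(-482)) = 1/(√542/2 - 23136) = 1/(-23136 + √542/2)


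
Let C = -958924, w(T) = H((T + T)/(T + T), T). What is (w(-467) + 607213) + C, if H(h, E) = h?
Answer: -351710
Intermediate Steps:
w(T) = 1 (w(T) = (T + T)/(T + T) = (2*T)/((2*T)) = (2*T)*(1/(2*T)) = 1)
(w(-467) + 607213) + C = (1 + 607213) - 958924 = 607214 - 958924 = -351710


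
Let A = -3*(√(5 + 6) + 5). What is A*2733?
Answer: -40995 - 8199*√11 ≈ -68188.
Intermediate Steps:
A = -15 - 3*√11 (A = -3*(√11 + 5) = -3*(5 + √11) = -15 - 3*√11 ≈ -24.950)
A*2733 = (-15 - 3*√11)*2733 = -40995 - 8199*√11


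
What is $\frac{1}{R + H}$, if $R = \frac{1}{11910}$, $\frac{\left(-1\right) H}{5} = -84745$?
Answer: $\frac{11910}{5046564751} \approx 2.36 \cdot 10^{-6}$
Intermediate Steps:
$H = 423725$ ($H = \left(-5\right) \left(-84745\right) = 423725$)
$R = \frac{1}{11910} \approx 8.3963 \cdot 10^{-5}$
$\frac{1}{R + H} = \frac{1}{\frac{1}{11910} + 423725} = \frac{1}{\frac{5046564751}{11910}} = \frac{11910}{5046564751}$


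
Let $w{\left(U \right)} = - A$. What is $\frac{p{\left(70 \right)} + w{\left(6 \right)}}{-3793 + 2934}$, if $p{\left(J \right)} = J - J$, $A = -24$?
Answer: $- \frac{24}{859} \approx -0.027939$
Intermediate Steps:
$p{\left(J \right)} = 0$
$w{\left(U \right)} = 24$ ($w{\left(U \right)} = \left(-1\right) \left(-24\right) = 24$)
$\frac{p{\left(70 \right)} + w{\left(6 \right)}}{-3793 + 2934} = \frac{0 + 24}{-3793 + 2934} = \frac{24}{-859} = 24 \left(- \frac{1}{859}\right) = - \frac{24}{859}$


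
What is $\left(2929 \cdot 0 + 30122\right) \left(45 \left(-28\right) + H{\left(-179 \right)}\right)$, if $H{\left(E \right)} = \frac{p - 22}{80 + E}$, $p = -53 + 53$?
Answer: $- \frac{341523236}{9} \approx -3.7947 \cdot 10^{7}$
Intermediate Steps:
$p = 0$
$H{\left(E \right)} = - \frac{22}{80 + E}$ ($H{\left(E \right)} = \frac{0 - 22}{80 + E} = - \frac{22}{80 + E}$)
$\left(2929 \cdot 0 + 30122\right) \left(45 \left(-28\right) + H{\left(-179 \right)}\right) = \left(2929 \cdot 0 + 30122\right) \left(45 \left(-28\right) - \frac{22}{80 - 179}\right) = \left(0 + 30122\right) \left(-1260 - \frac{22}{-99}\right) = 30122 \left(-1260 - - \frac{2}{9}\right) = 30122 \left(-1260 + \frac{2}{9}\right) = 30122 \left(- \frac{11338}{9}\right) = - \frac{341523236}{9}$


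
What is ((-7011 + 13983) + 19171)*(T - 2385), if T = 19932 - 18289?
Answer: -19398106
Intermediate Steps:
T = 1643
((-7011 + 13983) + 19171)*(T - 2385) = ((-7011 + 13983) + 19171)*(1643 - 2385) = (6972 + 19171)*(-742) = 26143*(-742) = -19398106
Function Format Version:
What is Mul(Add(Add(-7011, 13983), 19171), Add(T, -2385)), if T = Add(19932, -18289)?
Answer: -19398106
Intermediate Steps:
T = 1643
Mul(Add(Add(-7011, 13983), 19171), Add(T, -2385)) = Mul(Add(Add(-7011, 13983), 19171), Add(1643, -2385)) = Mul(Add(6972, 19171), -742) = Mul(26143, -742) = -19398106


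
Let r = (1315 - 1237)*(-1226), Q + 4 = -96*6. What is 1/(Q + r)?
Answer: -1/96208 ≈ -1.0394e-5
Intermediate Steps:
Q = -580 (Q = -4 - 96*6 = -4 - 576 = -580)
r = -95628 (r = 78*(-1226) = -95628)
1/(Q + r) = 1/(-580 - 95628) = 1/(-96208) = -1/96208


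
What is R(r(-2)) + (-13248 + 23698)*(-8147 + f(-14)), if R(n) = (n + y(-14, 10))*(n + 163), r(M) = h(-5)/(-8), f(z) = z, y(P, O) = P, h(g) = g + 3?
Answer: -1364555115/16 ≈ -8.5285e+7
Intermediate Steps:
h(g) = 3 + g
r(M) = 1/4 (r(M) = (3 - 5)/(-8) = -2*(-1/8) = 1/4)
R(n) = (-14 + n)*(163 + n) (R(n) = (n - 14)*(n + 163) = (-14 + n)*(163 + n))
R(r(-2)) + (-13248 + 23698)*(-8147 + f(-14)) = (-2282 + (1/4)**2 + 149*(1/4)) + (-13248 + 23698)*(-8147 - 14) = (-2282 + 1/16 + 149/4) + 10450*(-8161) = -35915/16 - 85282450 = -1364555115/16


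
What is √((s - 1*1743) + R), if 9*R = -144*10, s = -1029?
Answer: 2*I*√733 ≈ 54.148*I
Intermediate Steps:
R = -160 (R = (-144*10)/9 = (⅑)*(-1440) = -160)
√((s - 1*1743) + R) = √((-1029 - 1*1743) - 160) = √((-1029 - 1743) - 160) = √(-2772 - 160) = √(-2932) = 2*I*√733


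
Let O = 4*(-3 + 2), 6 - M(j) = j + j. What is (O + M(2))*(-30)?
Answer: 60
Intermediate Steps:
M(j) = 6 - 2*j (M(j) = 6 - (j + j) = 6 - 2*j)
O = -4 (O = 4*(-1) = -4)
(O + M(2))*(-30) = (-4 + (6 - 2*2))*(-30) = (-4 + (6 - 4))*(-30) = (-4 + 2)*(-30) = -2*(-30) = 60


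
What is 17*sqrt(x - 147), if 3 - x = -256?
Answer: 68*sqrt(7) ≈ 179.91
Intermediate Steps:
x = 259 (x = 3 - 1*(-256) = 3 + 256 = 259)
17*sqrt(x - 147) = 17*sqrt(259 - 147) = 17*sqrt(112) = 17*(4*sqrt(7)) = 68*sqrt(7)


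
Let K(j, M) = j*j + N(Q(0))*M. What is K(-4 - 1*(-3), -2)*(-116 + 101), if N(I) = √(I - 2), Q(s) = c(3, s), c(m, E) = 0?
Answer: -15 + 30*I*√2 ≈ -15.0 + 42.426*I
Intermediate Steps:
Q(s) = 0
N(I) = √(-2 + I)
K(j, M) = j² + I*M*√2 (K(j, M) = j*j + √(-2 + 0)*M = j² + √(-2)*M = j² + (I*√2)*M = j² + I*M*√2)
K(-4 - 1*(-3), -2)*(-116 + 101) = ((-4 - 1*(-3))² + I*(-2)*√2)*(-116 + 101) = ((-4 + 3)² - 2*I*√2)*(-15) = ((-1)² - 2*I*√2)*(-15) = (1 - 2*I*√2)*(-15) = -15 + 30*I*√2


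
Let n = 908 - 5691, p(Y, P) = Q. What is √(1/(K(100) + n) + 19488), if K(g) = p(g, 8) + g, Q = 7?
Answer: √106526161903/2338 ≈ 139.60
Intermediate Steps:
p(Y, P) = 7
n = -4783
K(g) = 7 + g
√(1/(K(100) + n) + 19488) = √(1/((7 + 100) - 4783) + 19488) = √(1/(107 - 4783) + 19488) = √(1/(-4676) + 19488) = √(-1/4676 + 19488) = √(91125887/4676) = √106526161903/2338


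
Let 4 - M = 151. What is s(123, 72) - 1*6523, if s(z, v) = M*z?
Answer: -24604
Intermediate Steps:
M = -147 (M = 4 - 1*151 = 4 - 151 = -147)
s(z, v) = -147*z
s(123, 72) - 1*6523 = -147*123 - 1*6523 = -18081 - 6523 = -24604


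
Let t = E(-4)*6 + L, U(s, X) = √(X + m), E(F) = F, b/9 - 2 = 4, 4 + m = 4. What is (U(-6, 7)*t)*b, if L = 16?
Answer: -432*√7 ≈ -1143.0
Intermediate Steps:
m = 0 (m = -4 + 4 = 0)
b = 54 (b = 18 + 9*4 = 18 + 36 = 54)
U(s, X) = √X (U(s, X) = √(X + 0) = √X)
t = -8 (t = -4*6 + 16 = -24 + 16 = -8)
(U(-6, 7)*t)*b = (√7*(-8))*54 = -8*√7*54 = -432*√7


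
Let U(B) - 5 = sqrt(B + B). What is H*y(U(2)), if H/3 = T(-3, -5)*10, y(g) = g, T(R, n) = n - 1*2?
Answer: -1470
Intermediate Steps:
T(R, n) = -2 + n (T(R, n) = n - 2 = -2 + n)
U(B) = 5 + sqrt(2)*sqrt(B) (U(B) = 5 + sqrt(B + B) = 5 + sqrt(2*B) = 5 + sqrt(2)*sqrt(B))
H = -210 (H = 3*((-2 - 5)*10) = 3*(-7*10) = 3*(-70) = -210)
H*y(U(2)) = -210*(5 + sqrt(2)*sqrt(2)) = -210*(5 + 2) = -210*7 = -1470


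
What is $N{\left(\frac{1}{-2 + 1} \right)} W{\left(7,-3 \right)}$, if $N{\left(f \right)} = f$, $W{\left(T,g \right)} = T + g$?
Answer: $-4$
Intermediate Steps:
$N{\left(\frac{1}{-2 + 1} \right)} W{\left(7,-3 \right)} = \frac{7 - 3}{-2 + 1} = \frac{1}{-1} \cdot 4 = \left(-1\right) 4 = -4$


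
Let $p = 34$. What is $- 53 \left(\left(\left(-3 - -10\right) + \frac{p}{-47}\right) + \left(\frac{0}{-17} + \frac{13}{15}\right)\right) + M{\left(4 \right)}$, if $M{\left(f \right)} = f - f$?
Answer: $- \frac{266908}{705} \approx -378.59$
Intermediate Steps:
$M{\left(f \right)} = 0$
$- 53 \left(\left(\left(-3 - -10\right) + \frac{p}{-47}\right) + \left(\frac{0}{-17} + \frac{13}{15}\right)\right) + M{\left(4 \right)} = - 53 \left(\left(\left(-3 - -10\right) + \frac{34}{-47}\right) + \left(\frac{0}{-17} + \frac{13}{15}\right)\right) + 0 = - 53 \left(\left(\left(-3 + 10\right) + 34 \left(- \frac{1}{47}\right)\right) + \left(0 \left(- \frac{1}{17}\right) + 13 \cdot \frac{1}{15}\right)\right) + 0 = - 53 \left(\left(7 - \frac{34}{47}\right) + \left(0 + \frac{13}{15}\right)\right) + 0 = - 53 \left(\frac{295}{47} + \frac{13}{15}\right) + 0 = \left(-53\right) \frac{5036}{705} + 0 = - \frac{266908}{705} + 0 = - \frac{266908}{705}$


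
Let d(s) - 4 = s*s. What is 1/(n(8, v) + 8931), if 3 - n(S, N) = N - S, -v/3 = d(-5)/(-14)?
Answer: 14/125101 ≈ 0.00011191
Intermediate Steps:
d(s) = 4 + s² (d(s) = 4 + s*s = 4 + s²)
v = 87/14 (v = -3*(4 + (-5)²)/(-14) = -3*(4 + 25)*(-1)/14 = -87*(-1)/14 = -3*(-29/14) = 87/14 ≈ 6.2143)
n(S, N) = 3 + S - N (n(S, N) = 3 - (N - S) = 3 + (S - N) = 3 + S - N)
1/(n(8, v) + 8931) = 1/((3 + 8 - 1*87/14) + 8931) = 1/((3 + 8 - 87/14) + 8931) = 1/(67/14 + 8931) = 1/(125101/14) = 14/125101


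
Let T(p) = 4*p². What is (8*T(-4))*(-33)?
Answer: -16896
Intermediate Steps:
(8*T(-4))*(-33) = (8*(4*(-4)²))*(-33) = (8*(4*16))*(-33) = (8*64)*(-33) = 512*(-33) = -16896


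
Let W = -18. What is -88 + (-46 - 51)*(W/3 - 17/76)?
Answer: 39193/76 ≈ 515.70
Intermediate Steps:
-88 + (-46 - 51)*(W/3 - 17/76) = -88 + (-46 - 51)*(-18/3 - 17/76) = -88 - 97*(-18*⅓ - 17*1/76) = -88 - 97*(-6 - 17/76) = -88 - 97*(-473/76) = -88 + 45881/76 = 39193/76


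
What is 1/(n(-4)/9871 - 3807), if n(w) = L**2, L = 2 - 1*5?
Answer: -9871/37578888 ≈ -0.00026267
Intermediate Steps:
L = -3 (L = 2 - 5 = -3)
n(w) = 9 (n(w) = (-3)**2 = 9)
1/(n(-4)/9871 - 3807) = 1/(9/9871 - 3807) = 1/(-37578888/9871) = -9871/37578888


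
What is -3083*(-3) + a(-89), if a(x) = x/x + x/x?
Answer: 9251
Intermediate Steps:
a(x) = 2 (a(x) = 1 + 1 = 2)
-3083*(-3) + a(-89) = -3083*(-3) + 2 = 9249 + 2 = 9251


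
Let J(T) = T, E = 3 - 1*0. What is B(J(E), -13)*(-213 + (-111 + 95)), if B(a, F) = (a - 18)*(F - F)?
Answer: 0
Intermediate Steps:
E = 3 (E = 3 + 0 = 3)
B(a, F) = 0 (B(a, F) = (-18 + a)*0 = 0)
B(J(E), -13)*(-213 + (-111 + 95)) = 0*(-213 + (-111 + 95)) = 0*(-213 - 16) = 0*(-229) = 0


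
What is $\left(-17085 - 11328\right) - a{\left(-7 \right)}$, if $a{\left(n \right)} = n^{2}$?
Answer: $-28462$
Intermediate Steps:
$\left(-17085 - 11328\right) - a{\left(-7 \right)} = \left(-17085 - 11328\right) - \left(-7\right)^{2} = \left(-17085 - 11328\right) - 49 = -28413 - 49 = -28462$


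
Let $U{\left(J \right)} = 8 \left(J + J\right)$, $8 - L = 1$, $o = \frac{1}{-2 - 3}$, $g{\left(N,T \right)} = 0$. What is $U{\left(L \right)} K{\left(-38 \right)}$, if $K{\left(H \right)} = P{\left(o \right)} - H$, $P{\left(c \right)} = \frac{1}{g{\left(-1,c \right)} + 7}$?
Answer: $4272$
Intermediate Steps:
$o = - \frac{1}{5}$ ($o = \frac{1}{-5} = - \frac{1}{5} \approx -0.2$)
$L = 7$ ($L = 8 - 1 = 7$)
$P{\left(c \right)} = \frac{1}{7}$ ($P{\left(c \right)} = \frac{1}{0 + 7} = \frac{1}{7}$)
$U{\left(J \right)} = 16 J$ ($U{\left(J \right)} = 8 \cdot 2 J = 16 J$)
$K{\left(H \right)} = \frac{1}{7} - H$
$U{\left(L \right)} K{\left(-38 \right)} = 16 \cdot 7 \left(\frac{1}{7} - -38\right) = 112 \left(\frac{1}{7} + 38\right) = 112 \cdot \frac{267}{7} = 4272$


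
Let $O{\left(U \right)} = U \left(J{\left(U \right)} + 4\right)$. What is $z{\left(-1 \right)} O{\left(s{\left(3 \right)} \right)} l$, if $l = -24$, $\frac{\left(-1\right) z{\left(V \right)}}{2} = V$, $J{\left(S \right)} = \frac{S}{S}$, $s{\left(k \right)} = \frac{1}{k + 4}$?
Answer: $- \frac{240}{7} \approx -34.286$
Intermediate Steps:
$s{\left(k \right)} = \frac{1}{4 + k}$
$J{\left(S \right)} = 1$
$z{\left(V \right)} = - 2 V$
$O{\left(U \right)} = 5 U$ ($O{\left(U \right)} = U \left(1 + 4\right) = U 5 = 5 U$)
$z{\left(-1 \right)} O{\left(s{\left(3 \right)} \right)} l = \left(-2\right) \left(-1\right) \frac{5}{4 + 3} \left(-24\right) = 2 \cdot \frac{5}{7} \left(-24\right) = \frac{10}{7} \left(-24\right) = - \frac{240}{7}$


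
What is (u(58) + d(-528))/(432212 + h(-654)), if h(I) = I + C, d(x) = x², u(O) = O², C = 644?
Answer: 141074/216101 ≈ 0.65281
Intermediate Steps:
h(I) = 644 + I (h(I) = I + 644 = 644 + I)
(u(58) + d(-528))/(432212 + h(-654)) = (58² + (-528)²)/(432212 + (644 - 654)) = (3364 + 278784)/(432212 - 10) = 282148/432202 = 282148*(1/432202) = 141074/216101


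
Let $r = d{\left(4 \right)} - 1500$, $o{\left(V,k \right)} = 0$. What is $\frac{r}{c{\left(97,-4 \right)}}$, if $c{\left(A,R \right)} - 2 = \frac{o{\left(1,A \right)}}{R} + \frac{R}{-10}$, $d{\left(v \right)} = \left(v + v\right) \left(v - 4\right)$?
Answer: $-625$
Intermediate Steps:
$d{\left(v \right)} = 2 v \left(-4 + v\right)$
$c{\left(A,R \right)} = 2 - \frac{R}{10}$ ($c{\left(A,R \right)} = 2 + \left(\frac{0}{R} + \frac{R}{-10}\right) = 2 + \left(0 + R \left(- \frac{1}{10}\right)\right) = 2 + \left(0 - \frac{R}{10}\right) = 2 - \frac{R}{10}$)
$r = -1500$ ($r = 2 \cdot 4 \left(-4 + 4\right) - 1500 = 2 \cdot 4 \cdot 0 - 1500 = 0 - 1500 = -1500$)
$\frac{r}{c{\left(97,-4 \right)}} = - \frac{1500}{2 - - \frac{2}{5}} = - \frac{1500}{2 + \frac{2}{5}} = - \frac{1500}{\frac{12}{5}} = \left(-1500\right) \frac{5}{12} = -625$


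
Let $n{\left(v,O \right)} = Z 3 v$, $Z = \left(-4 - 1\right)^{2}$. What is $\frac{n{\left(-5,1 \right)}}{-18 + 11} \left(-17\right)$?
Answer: $- \frac{6375}{7} \approx -910.71$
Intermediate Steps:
$Z = 25$ ($Z = \left(-5\right)^{2} = 25$)
$n{\left(v,O \right)} = 75 v$ ($n{\left(v,O \right)} = 25 \cdot 3 v = 75 v$)
$\frac{n{\left(-5,1 \right)}}{-18 + 11} \left(-17\right) = \frac{75 \left(-5\right)}{-18 + 11} \left(-17\right) = - \frac{375}{-7} \left(-17\right) = \left(-375\right) \left(- \frac{1}{7}\right) \left(-17\right) = \frac{375}{7} \left(-17\right) = - \frac{6375}{7}$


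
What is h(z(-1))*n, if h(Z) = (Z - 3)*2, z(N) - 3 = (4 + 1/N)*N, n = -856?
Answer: 5136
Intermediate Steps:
z(N) = 3 + N*(4 + 1/N) (z(N) = 3 + (4 + 1/N)*N = 3 + N*(4 + 1/N))
h(Z) = -6 + 2*Z (h(Z) = (-3 + Z)*2 = -6 + 2*Z)
h(z(-1))*n = (-6 + 2*(4 + 4*(-1)))*(-856) = (-6 + 2*(4 - 4))*(-856) = (-6 + 2*0)*(-856) = (-6 + 0)*(-856) = -6*(-856) = 5136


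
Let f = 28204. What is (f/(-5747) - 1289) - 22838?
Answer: -138686073/5747 ≈ -24132.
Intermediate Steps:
(f/(-5747) - 1289) - 22838 = (28204/(-5747) - 1289) - 22838 = (28204*(-1/5747) - 1289) - 22838 = (-28204/5747 - 1289) - 22838 = -7436087/5747 - 22838 = -138686073/5747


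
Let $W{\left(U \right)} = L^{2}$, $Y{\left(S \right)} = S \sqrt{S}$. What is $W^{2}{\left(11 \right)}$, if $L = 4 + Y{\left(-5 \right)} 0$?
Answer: $256$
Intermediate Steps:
$Y{\left(S \right)} = S^{\frac{3}{2}}$
$L = 4$ ($L = 4 + \left(-5\right)^{\frac{3}{2}} \cdot 0 = 4 + - 5 i \sqrt{5} \cdot 0 = 4 + 0 = 4$)
$W{\left(U \right)} = 16$ ($W{\left(U \right)} = 4^{2} = 16$)
$W^{2}{\left(11 \right)} = 16^{2} = 256$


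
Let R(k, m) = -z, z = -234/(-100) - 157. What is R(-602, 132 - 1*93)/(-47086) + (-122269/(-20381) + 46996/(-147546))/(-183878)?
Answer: -1079037123382361081/325450176829995590100 ≈ -0.0033155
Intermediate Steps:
z = -7733/50 (z = -234*(-1/100) - 157 = 117/50 - 157 = -7733/50 ≈ -154.66)
R(k, m) = 7733/50 (R(k, m) = -1*(-7733/50) = 7733/50)
R(-602, 132 - 1*93)/(-47086) + (-122269/(-20381) + 46996/(-147546))/(-183878) = (7733/50)/(-47086) + (-122269/(-20381) + 46996/(-147546))/(-183878) = (7733/50)*(-1/47086) + (-122269*(-1/20381) + 46996*(-1/147546))*(-1/183878) = -7733/2354300 + (122269/20381 - 23498/73773)*(-1/183878) = -7733/2354300 + (8541238199/1503567513)*(-1/183878) = -7733/2354300 - 8541238199/276472987155414 = -1079037123382361081/325450176829995590100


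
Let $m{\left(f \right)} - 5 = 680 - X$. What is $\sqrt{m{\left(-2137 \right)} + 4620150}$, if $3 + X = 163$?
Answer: $5 \sqrt{184827} \approx 2149.6$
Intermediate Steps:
$X = 160$ ($X = -3 + 163 = 160$)
$m{\left(f \right)} = 525$ ($m{\left(f \right)} = 5 + \left(680 - 160\right) = 5 + 520 = 525$)
$\sqrt{m{\left(-2137 \right)} + 4620150} = \sqrt{525 + 4620150} = \sqrt{4620675} = 5 \sqrt{184827}$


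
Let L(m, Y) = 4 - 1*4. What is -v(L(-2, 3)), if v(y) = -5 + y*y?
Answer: 5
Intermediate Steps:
L(m, Y) = 0 (L(m, Y) = 4 - 4 = 0)
v(y) = -5 + y**2
-v(L(-2, 3)) = -(-5 + 0**2) = -(-5 + 0) = -1*(-5) = 5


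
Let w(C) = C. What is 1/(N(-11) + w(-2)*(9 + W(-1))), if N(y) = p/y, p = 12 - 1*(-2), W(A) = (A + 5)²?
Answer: -11/564 ≈ -0.019504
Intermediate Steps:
W(A) = (5 + A)²
p = 14 (p = 12 + 2 = 14)
N(y) = 14/y
1/(N(-11) + w(-2)*(9 + W(-1))) = 1/(14/(-11) - 2*(9 + (5 - 1)²)) = 1/(14*(-1/11) - 2*(9 + 4²)) = 1/(-14/11 - 2*(9 + 16)) = 1/(-14/11 - 2*25) = 1/(-14/11 - 50) = 1/(-564/11) = -11/564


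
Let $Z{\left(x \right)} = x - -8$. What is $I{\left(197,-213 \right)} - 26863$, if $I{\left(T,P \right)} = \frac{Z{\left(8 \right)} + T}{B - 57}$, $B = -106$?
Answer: $- \frac{4378882}{163} \approx -26864.0$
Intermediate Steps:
$Z{\left(x \right)} = 8 + x$ ($Z{\left(x \right)} = x + 8 = 8 + x$)
$I{\left(T,P \right)} = - \frac{16}{163} - \frac{T}{163}$ ($I{\left(T,P \right)} = \frac{\left(8 + 8\right) + T}{-106 - 57} = \frac{16 + T}{-163} = \left(16 + T\right) \left(- \frac{1}{163}\right) = - \frac{16}{163} - \frac{T}{163}$)
$I{\left(197,-213 \right)} - 26863 = \left(- \frac{16}{163} - \frac{197}{163}\right) - 26863 = - \frac{213}{163} - 26863 = - \frac{4378882}{163}$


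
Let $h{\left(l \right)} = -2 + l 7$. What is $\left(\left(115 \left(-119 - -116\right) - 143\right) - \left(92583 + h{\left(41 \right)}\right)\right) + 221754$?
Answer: $128398$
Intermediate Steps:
$h{\left(l \right)} = -2 + 7 l$
$\left(\left(115 \left(-119 - -116\right) - 143\right) - \left(92583 + h{\left(41 \right)}\right)\right) + 221754 = \left(\left(115 \left(-119 - -116\right) - 143\right) - \left(92581 + 287\right)\right) + 221754 = \left(\left(115 \left(-119 + 116\right) - 143\right) - 92868\right) + 221754 = \left(\left(115 \left(-3\right) - 143\right) - 92868\right) + 221754 = \left(\left(-345 - 143\right) - 92868\right) + 221754 = \left(-488 - 92868\right) + 221754 = -93356 + 221754 = 128398$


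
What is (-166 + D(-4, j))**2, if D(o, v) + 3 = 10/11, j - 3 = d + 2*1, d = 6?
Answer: 3418801/121 ≈ 28255.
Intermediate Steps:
j = 11 (j = 3 + (6 + 2*1) = 3 + (6 + 2) = 3 + 8 = 11)
D(o, v) = -23/11 (D(o, v) = -3 + 10/11 = -23/11)
(-166 + D(-4, j))**2 = (-166 - 23/11)**2 = (-1849/11)**2 = 3418801/121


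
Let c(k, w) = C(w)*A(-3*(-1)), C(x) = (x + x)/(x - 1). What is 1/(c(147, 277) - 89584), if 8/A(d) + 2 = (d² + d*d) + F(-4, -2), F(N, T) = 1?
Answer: -1173/105080924 ≈ -1.1163e-5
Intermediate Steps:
C(x) = 2*x/(-1 + x) (C(x) = (2*x)/(-1 + x) = 2*x/(-1 + x))
A(d) = 8/(-1 + 2*d²) (A(d) = 8/(-2 + ((d² + d*d) + 1)) = 8/(-2 + ((d² + d²) + 1)) = 8/(-2 + (2*d² + 1)) = 8/(-2 + (1 + 2*d²)) = 8/(-1 + 2*d²))
c(k, w) = 16*w/(17*(-1 + w)) (c(k, w) = (2*w/(-1 + w))*(8/(-1 + 2*(-3*(-1))²)) = (2*w/(-1 + w))*(8/(-1 + 2*3²)) = (2*w/(-1 + w))*(8/(-1 + 2*9)) = (2*w/(-1 + w))*(8/(-1 + 18)) = (2*w/(-1 + w))*(8/17) = 16*w/(17*(-1 + w)))
1/(c(147, 277) - 89584) = 1/((16/17)*277/(-1 + 277) - 89584) = 1/((16/17)*277/276 - 89584) = 1/((16/17)*277*(1/276) - 89584) = 1/(1108/1173 - 89584) = 1/(-105080924/1173) = -1173/105080924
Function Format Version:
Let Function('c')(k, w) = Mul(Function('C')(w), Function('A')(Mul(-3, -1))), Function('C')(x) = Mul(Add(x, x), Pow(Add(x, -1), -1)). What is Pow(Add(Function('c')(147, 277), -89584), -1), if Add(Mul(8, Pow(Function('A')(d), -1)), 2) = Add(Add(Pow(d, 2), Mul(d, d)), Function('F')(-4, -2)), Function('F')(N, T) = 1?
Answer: Rational(-1173, 105080924) ≈ -1.1163e-5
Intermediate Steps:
Function('C')(x) = Mul(2, x, Pow(Add(-1, x), -1)) (Function('C')(x) = Mul(Mul(2, x), Pow(Add(-1, x), -1)) = Mul(2, x, Pow(Add(-1, x), -1)))
Function('A')(d) = Mul(8, Pow(Add(-1, Mul(2, Pow(d, 2))), -1)) (Function('A')(d) = Mul(8, Pow(Add(-2, Add(Add(Pow(d, 2), Mul(d, d)), 1)), -1)) = Mul(8, Pow(Add(-2, Add(Add(Pow(d, 2), Pow(d, 2)), 1)), -1)) = Mul(8, Pow(Add(-2, Add(Mul(2, Pow(d, 2)), 1)), -1)) = Mul(8, Pow(Add(-2, Add(1, Mul(2, Pow(d, 2)))), -1)) = Mul(8, Pow(Add(-1, Mul(2, Pow(d, 2))), -1)))
Function('c')(k, w) = Mul(Rational(16, 17), w, Pow(Add(-1, w), -1)) (Function('c')(k, w) = Mul(Mul(2, w, Pow(Add(-1, w), -1)), Mul(8, Pow(Add(-1, Mul(2, Pow(Mul(-3, -1), 2))), -1))) = Mul(Mul(2, w, Pow(Add(-1, w), -1)), Mul(8, Pow(Add(-1, Mul(2, Pow(3, 2))), -1))) = Mul(Mul(2, w, Pow(Add(-1, w), -1)), Mul(8, Pow(Add(-1, Mul(2, 9)), -1))) = Mul(Mul(2, w, Pow(Add(-1, w), -1)), Mul(8, Pow(Add(-1, 18), -1))) = Mul(Mul(2, w, Pow(Add(-1, w), -1)), Mul(8, Pow(17, -1))) = Mul(Mul(2, w, Pow(Add(-1, w), -1)), Mul(8, Rational(1, 17))) = Mul(Mul(2, w, Pow(Add(-1, w), -1)), Rational(8, 17)) = Mul(Rational(16, 17), w, Pow(Add(-1, w), -1)))
Pow(Add(Function('c')(147, 277), -89584), -1) = Pow(Add(Mul(Rational(16, 17), 277, Pow(Add(-1, 277), -1)), -89584), -1) = Pow(Add(Mul(Rational(16, 17), 277, Pow(276, -1)), -89584), -1) = Pow(Add(Mul(Rational(16, 17), 277, Rational(1, 276)), -89584), -1) = Pow(Add(Rational(1108, 1173), -89584), -1) = Pow(Rational(-105080924, 1173), -1) = Rational(-1173, 105080924)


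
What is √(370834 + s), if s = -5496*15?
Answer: √288394 ≈ 537.02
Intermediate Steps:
s = -82440
√(370834 + s) = √(370834 - 82440) = √288394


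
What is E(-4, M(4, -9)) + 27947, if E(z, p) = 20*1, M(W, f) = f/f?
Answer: 27967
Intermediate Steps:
M(W, f) = 1
E(z, p) = 20
E(-4, M(4, -9)) + 27947 = 20 + 27947 = 27967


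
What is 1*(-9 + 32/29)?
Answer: -229/29 ≈ -7.8966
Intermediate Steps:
1*(-9 + 32/29) = 1*(-229/29) = -229/29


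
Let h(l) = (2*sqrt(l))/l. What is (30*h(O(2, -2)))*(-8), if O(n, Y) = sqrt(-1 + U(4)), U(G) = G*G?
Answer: -32*15**(3/4) ≈ -243.90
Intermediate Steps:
U(G) = G**2
O(n, Y) = sqrt(15) (O(n, Y) = sqrt(-1 + 4**2) = sqrt(-1 + 16) = sqrt(15))
h(l) = 2/sqrt(l)
(30*h(O(2, -2)))*(-8) = (30*(2/sqrt(sqrt(15))))*(-8) = (30*(2*(15**(3/4)/15)))*(-8) = (30*(2*15**(3/4)/15))*(-8) = (4*15**(3/4))*(-8) = -32*15**(3/4)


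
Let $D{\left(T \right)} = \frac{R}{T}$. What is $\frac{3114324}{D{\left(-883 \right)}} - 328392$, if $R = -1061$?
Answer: $\frac{2401524180}{1061} \approx 2.2635 \cdot 10^{6}$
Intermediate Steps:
$D{\left(T \right)} = - \frac{1061}{T}$
$\frac{3114324}{D{\left(-883 \right)}} - 328392 = \frac{3114324}{\left(-1061\right) \frac{1}{-883}} - 328392 = \frac{3114324}{\left(-1061\right) \left(- \frac{1}{883}\right)} - 328392 = \frac{3114324}{\frac{1061}{883}} - 328392 = 3114324 \cdot \frac{883}{1061} - 328392 = \frac{2749948092}{1061} - 328392 = \frac{2401524180}{1061}$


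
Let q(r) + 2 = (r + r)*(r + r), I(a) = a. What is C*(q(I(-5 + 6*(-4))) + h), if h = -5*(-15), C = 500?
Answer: 1718500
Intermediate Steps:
q(r) = -2 + 4*r**2 (q(r) = -2 + (r + r)*(r + r) = -2 + (2*r)*(2*r) = -2 + 4*r**2)
h = 75
C*(q(I(-5 + 6*(-4))) + h) = 500*((-2 + 4*(-5 + 6*(-4))**2) + 75) = 500*((-2 + 4*(-5 - 24)**2) + 75) = 500*((-2 + 4*(-29)**2) + 75) = 500*((-2 + 4*841) + 75) = 500*((-2 + 3364) + 75) = 500*(3362 + 75) = 500*3437 = 1718500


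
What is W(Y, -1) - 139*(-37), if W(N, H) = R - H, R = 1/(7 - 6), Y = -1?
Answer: 5145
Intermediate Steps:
R = 1 (R = 1/1 = 1)
W(N, H) = 1 - H
W(Y, -1) - 139*(-37) = (1 - 1*(-1)) - 139*(-37) = (1 + 1) + 5143 = 2 + 5143 = 5145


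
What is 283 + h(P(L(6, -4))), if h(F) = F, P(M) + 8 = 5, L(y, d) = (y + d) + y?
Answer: 280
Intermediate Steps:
L(y, d) = d + 2*y (L(y, d) = (d + y) + y = d + 2*y)
P(M) = -3 (P(M) = -8 + 5 = -3)
283 + h(P(L(6, -4))) = 283 - 3 = 280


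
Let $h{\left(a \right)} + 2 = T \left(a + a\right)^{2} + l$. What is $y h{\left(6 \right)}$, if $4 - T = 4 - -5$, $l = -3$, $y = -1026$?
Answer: $743850$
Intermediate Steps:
$T = -5$ ($T = 4 - \left(4 - -5\right) = 4 - \left(4 + 5\right) = 4 - 9 = -5$)
$h{\left(a \right)} = -5 - 20 a^{2}$ ($h{\left(a \right)} = -2 - \left(3 + 5 \left(a + a\right)^{2}\right) = -2 - \left(3 + 5 \left(2 a\right)^{2}\right) = -2 - \left(3 + 5 \cdot 4 a^{2}\right) = -2 - \left(3 + 20 a^{2}\right) = -5 - 20 a^{2}$)
$y h{\left(6 \right)} = - 1026 \left(-5 - 20 \cdot 6^{2}\right) = - 1026 \left(-5 - 720\right) = \left(-1026\right) \left(-725\right) = 743850$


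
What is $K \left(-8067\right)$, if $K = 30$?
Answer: $-242010$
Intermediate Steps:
$K \left(-8067\right) = 30 \left(-8067\right) = -242010$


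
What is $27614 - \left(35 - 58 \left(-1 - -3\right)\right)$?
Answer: $27695$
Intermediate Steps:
$27614 - \left(35 - 58 \left(-1 - -3\right)\right) = 27614 - \left(35 - 58 \left(-1 + 3\right)\right) = 27614 - \left(35 - 116\right) = 27614 - -81 = 27614 + 81 = 27695$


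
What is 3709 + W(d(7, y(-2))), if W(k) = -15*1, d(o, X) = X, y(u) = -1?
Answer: 3694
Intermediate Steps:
W(k) = -15
3709 + W(d(7, y(-2))) = 3709 - 15 = 3694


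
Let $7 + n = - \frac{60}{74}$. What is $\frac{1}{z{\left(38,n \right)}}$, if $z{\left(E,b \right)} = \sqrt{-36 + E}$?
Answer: $\frac{\sqrt{2}}{2} \approx 0.70711$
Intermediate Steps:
$n = - \frac{289}{37}$ ($n = -7 - \frac{60}{74} = -7 - \frac{30}{37} = - \frac{289}{37} \approx -7.8108$)
$\frac{1}{z{\left(38,n \right)}} = \frac{1}{\sqrt{-36 + 38}} = \frac{1}{\sqrt{2}} = \frac{\sqrt{2}}{2}$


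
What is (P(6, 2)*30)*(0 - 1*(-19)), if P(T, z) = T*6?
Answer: 20520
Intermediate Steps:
P(T, z) = 6*T
(P(6, 2)*30)*(0 - 1*(-19)) = ((6*6)*30)*(0 - 1*(-19)) = (36*30)*(0 + 19) = 1080*19 = 20520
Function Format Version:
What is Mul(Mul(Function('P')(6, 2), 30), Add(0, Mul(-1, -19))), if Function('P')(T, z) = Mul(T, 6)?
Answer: 20520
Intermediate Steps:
Function('P')(T, z) = Mul(6, T)
Mul(Mul(Function('P')(6, 2), 30), Add(0, Mul(-1, -19))) = Mul(Mul(Mul(6, 6), 30), Add(0, Mul(-1, -19))) = Mul(Mul(36, 30), Add(0, 19)) = Mul(1080, 19) = 20520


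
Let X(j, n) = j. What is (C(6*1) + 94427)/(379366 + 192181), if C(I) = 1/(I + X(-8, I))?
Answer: 188853/1143094 ≈ 0.16521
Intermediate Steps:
C(I) = 1/(-8 + I) (C(I) = 1/(I - 8) = 1/(-8 + I))
(C(6*1) + 94427)/(379366 + 192181) = (1/(-8 + 6*1) + 94427)/(379366 + 192181) = (1/(-8 + 6) + 94427)/571547 = (1/(-2) + 94427)*(1/571547) = (-1/2 + 94427)*(1/571547) = (188853/2)*(1/571547) = 188853/1143094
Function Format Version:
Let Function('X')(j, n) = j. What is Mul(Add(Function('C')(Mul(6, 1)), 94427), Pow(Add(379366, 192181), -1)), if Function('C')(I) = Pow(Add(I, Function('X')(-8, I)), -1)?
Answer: Rational(188853, 1143094) ≈ 0.16521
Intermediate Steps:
Function('C')(I) = Pow(Add(-8, I), -1) (Function('C')(I) = Pow(Add(I, -8), -1) = Pow(Add(-8, I), -1))
Mul(Add(Function('C')(Mul(6, 1)), 94427), Pow(Add(379366, 192181), -1)) = Mul(Add(Pow(Add(-8, Mul(6, 1)), -1), 94427), Pow(Add(379366, 192181), -1)) = Mul(Add(Pow(Add(-8, 6), -1), 94427), Pow(571547, -1)) = Mul(Add(Pow(-2, -1), 94427), Rational(1, 571547)) = Mul(Add(Rational(-1, 2), 94427), Rational(1, 571547)) = Mul(Rational(188853, 2), Rational(1, 571547)) = Rational(188853, 1143094)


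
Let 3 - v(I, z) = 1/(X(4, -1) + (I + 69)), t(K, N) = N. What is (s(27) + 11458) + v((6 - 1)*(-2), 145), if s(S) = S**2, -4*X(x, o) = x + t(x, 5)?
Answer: 2767126/227 ≈ 12190.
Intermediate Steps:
X(x, o) = -5/4 - x/4 (X(x, o) = -(x + 5)/4 = -(5 + x)/4 = -5/4 - x/4)
v(I, z) = 3 - 1/(267/4 + I) (v(I, z) = 3 - 1/((-5/4 - 1/4*4) + (I + 69)) = 3 - 1/((-5/4 - 1) + (69 + I)) = 3 - 1/(-9/4 + (69 + I)) = 3 - 1/(267/4 + I))
(s(27) + 11458) + v((6 - 1)*(-2), 145) = (27**2 + 11458) + (797 + 12*((6 - 1)*(-2)))/(267 + 4*((6 - 1)*(-2))) = (729 + 11458) + (797 + 12*(5*(-2)))/(267 + 4*(5*(-2))) = 12187 + (797 + 12*(-10))/(267 + 4*(-10)) = 12187 + (797 - 120)/(267 - 40) = 12187 + 677/227 = 2767126/227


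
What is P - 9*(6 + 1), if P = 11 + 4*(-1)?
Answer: -56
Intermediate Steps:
P = 7 (P = 11 - 4 = 7)
P - 9*(6 + 1) = 7 - 9*(6 + 1) = 7 - 9*7 = 7 - 1*63 = 7 - 63 = -56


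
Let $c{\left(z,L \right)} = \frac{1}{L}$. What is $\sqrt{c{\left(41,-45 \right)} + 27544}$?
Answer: $\frac{\sqrt{6197395}}{15} \approx 165.96$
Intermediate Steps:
$\sqrt{c{\left(41,-45 \right)} + 27544} = \sqrt{\frac{1}{-45} + 27544} = \sqrt{- \frac{1}{45} + 27544} = \sqrt{\frac{1239479}{45}} = \frac{\sqrt{6197395}}{15}$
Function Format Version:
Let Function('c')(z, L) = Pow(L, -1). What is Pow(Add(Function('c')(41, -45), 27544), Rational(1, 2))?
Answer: Mul(Rational(1, 15), Pow(6197395, Rational(1, 2))) ≈ 165.96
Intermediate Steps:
Pow(Add(Function('c')(41, -45), 27544), Rational(1, 2)) = Pow(Add(Pow(-45, -1), 27544), Rational(1, 2)) = Pow(Add(Rational(-1, 45), 27544), Rational(1, 2)) = Pow(Rational(1239479, 45), Rational(1, 2)) = Mul(Rational(1, 15), Pow(6197395, Rational(1, 2)))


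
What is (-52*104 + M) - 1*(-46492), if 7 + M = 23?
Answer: 41100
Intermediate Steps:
M = 16 (M = -7 + 23 = 16)
(-52*104 + M) - 1*(-46492) = (-52*104 + 16) - 1*(-46492) = (-5408 + 16) + 46492 = -5392 + 46492 = 41100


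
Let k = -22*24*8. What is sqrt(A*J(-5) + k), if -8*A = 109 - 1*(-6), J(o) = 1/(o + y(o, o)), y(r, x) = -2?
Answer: I*sqrt(3310006)/28 ≈ 64.977*I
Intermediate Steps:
J(o) = 1/(-2 + o) (J(o) = 1/(o - 2) = 1/(-2 + o))
k = -4224 (k = -528*8 = -4224)
A = -115/8 (A = -(109 - 1*(-6))/8 = -(109 + 6)/8 = -1/8*115 = -115/8 ≈ -14.375)
sqrt(A*J(-5) + k) = sqrt(-115/(8*(-2 - 5)) - 4224) = sqrt(-115/8/(-7) - 4224) = sqrt(-115/8*(-1/7) - 4224) = sqrt(115/56 - 4224) = sqrt(-236429/56) = I*sqrt(3310006)/28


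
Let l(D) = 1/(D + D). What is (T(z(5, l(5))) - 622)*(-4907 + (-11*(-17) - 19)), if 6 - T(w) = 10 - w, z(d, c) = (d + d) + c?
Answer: 29187501/10 ≈ 2.9188e+6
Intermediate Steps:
l(D) = 1/(2*D)
z(d, c) = c + 2*d (z(d, c) = 2*d + c = c + 2*d)
T(w) = -4 + w (T(w) = 6 - (10 - w) = 6 + (-10 + w) = -4 + w)
(T(z(5, l(5))) - 622)*(-4907 + (-11*(-17) - 19)) = ((-4 + ((½)/5 + 2*5)) - 622)*(-4907 + (-11*(-17) - 19)) = ((-4 + ((½)*(⅕) + 10)) - 622)*(-4907 + (187 - 19)) = ((-4 + (⅒ + 10)) - 622)*(-4907 + 168) = ((-4 + 101/10) - 622)*(-4739) = (61/10 - 622)*(-4739) = -6159/10*(-4739) = 29187501/10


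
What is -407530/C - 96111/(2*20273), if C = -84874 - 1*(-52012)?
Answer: 6682655849/666211326 ≈ 10.031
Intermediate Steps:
C = -32862 (C = -84874 + 52012 = -32862)
-407530/C - 96111/(2*20273) = -407530/(-32862) - 96111/(2*20273) = -407530*(-1/32862) - 96111/40546 = 203765/16431 - 96111*1/40546 = 203765/16431 - 96111/40546 = 6682655849/666211326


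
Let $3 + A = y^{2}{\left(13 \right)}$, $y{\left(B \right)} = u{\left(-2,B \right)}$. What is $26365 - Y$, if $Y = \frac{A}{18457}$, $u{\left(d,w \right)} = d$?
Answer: $\frac{486618804}{18457} \approx 26365.0$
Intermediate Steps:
$y{\left(B \right)} = -2$
$A = 1$ ($A = -3 + \left(-2\right)^{2} = -3 + 4 = 1$)
$Y = \frac{1}{18457}$ ($Y = 1 \cdot \frac{1}{18457} = \frac{1}{18457} \approx 5.418 \cdot 10^{-5}$)
$26365 - Y = 26365 - \frac{1}{18457} = \frac{486618804}{18457}$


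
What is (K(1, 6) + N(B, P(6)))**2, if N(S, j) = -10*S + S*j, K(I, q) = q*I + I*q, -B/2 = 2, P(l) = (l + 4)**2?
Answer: 121104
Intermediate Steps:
P(l) = (4 + l)**2
B = -4 (B = -2*2 = -4)
K(I, q) = 2*I*q (K(I, q) = I*q + I*q = 2*I*q)
(K(1, 6) + N(B, P(6)))**2 = (2*1*6 - 4*(-10 + (4 + 6)**2))**2 = (12 - 4*(-10 + 10**2))**2 = (12 - 4*(-10 + 100))**2 = (12 - 4*90)**2 = (12 - 360)**2 = (-348)**2 = 121104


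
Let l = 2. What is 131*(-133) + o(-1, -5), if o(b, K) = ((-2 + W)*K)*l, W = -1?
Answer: -17393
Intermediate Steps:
o(b, K) = -6*K (o(b, K) = ((-2 - 1)*K)*2 = -3*K*2 = -6*K)
131*(-133) + o(-1, -5) = 131*(-133) - 6*(-5) = -17423 + 30 = -17393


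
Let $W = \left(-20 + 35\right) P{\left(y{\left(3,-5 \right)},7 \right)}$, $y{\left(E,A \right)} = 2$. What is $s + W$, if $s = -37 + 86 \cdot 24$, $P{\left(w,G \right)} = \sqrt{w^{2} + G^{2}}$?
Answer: $2027 + 15 \sqrt{53} \approx 2136.2$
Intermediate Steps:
$P{\left(w,G \right)} = \sqrt{G^{2} + w^{2}}$
$s = 2027$ ($s = -37 + 2064 = 2027$)
$W = 15 \sqrt{53}$ ($W = \left(-20 + 35\right) \sqrt{7^{2} + 2^{2}} = 15 \sqrt{49 + 4} = 15 \sqrt{53} \approx 109.2$)
$s + W = 2027 + 15 \sqrt{53}$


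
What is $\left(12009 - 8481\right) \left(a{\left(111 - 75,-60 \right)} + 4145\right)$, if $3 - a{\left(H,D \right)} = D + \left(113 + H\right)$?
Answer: $14320152$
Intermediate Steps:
$a{\left(H,D \right)} = -110 - D - H$ ($a{\left(H,D \right)} = 3 - \left(D + \left(113 + H\right)\right) = 3 - \left(113 + D + H\right) = -110 - D - H$)
$\left(12009 - 8481\right) \left(a{\left(111 - 75,-60 \right)} + 4145\right) = \left(12009 - 8481\right) \left(\left(-110 - -60 - \left(111 - 75\right)\right) + 4145\right) = 3528 \left(\left(-110 + 60 - \left(111 - 75\right)\right) + 4145\right) = 3528 \left(\left(-110 + 60 - 36\right) + 4145\right) = 3528 \left(-86 + 4145\right) = 3528 \cdot 4059 = 14320152$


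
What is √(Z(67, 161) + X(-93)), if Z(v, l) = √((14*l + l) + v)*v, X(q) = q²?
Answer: √(8649 + 67*√2482) ≈ 109.48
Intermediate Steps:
Z(v, l) = v*√(v + 15*l) (Z(v, l) = √(15*l + v)*v = √(v + 15*l)*v = v*√(v + 15*l))
√(Z(67, 161) + X(-93)) = √(67*√(67 + 15*161) + (-93)²) = √(67*√(67 + 2415) + 8649) = √(67*√2482 + 8649) = √(8649 + 67*√2482)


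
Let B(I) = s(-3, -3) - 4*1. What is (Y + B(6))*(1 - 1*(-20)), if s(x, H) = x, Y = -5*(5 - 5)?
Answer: -147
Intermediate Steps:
Y = 0 (Y = -5*0 = 0)
B(I) = -7 (B(I) = -3 - 4*1 = -3 - 4 = -7)
(Y + B(6))*(1 - 1*(-20)) = (0 - 7)*(1 - 1*(-20)) = -7*(1 + 20) = -7*21 = -147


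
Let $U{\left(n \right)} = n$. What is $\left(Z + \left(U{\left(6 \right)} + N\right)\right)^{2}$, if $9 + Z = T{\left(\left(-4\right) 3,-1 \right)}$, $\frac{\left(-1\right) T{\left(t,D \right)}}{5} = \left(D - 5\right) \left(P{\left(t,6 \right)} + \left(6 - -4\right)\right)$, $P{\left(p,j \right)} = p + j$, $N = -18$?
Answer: $9801$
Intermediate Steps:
$P{\left(p,j \right)} = j + p$
$T{\left(t,D \right)} = - 5 \left(-5 + D\right) \left(16 + t\right)$ ($T{\left(t,D \right)} = - 5 \left(D - 5\right) \left(\left(6 + t\right) + \left(6 - -4\right)\right) = - 5 \left(-5 + D\right) \left(\left(6 + t\right) + \left(6 + 4\right)\right) = - 5 \left(-5 + D\right) \left(\left(6 + t\right) + 10\right) = - 5 \left(-5 + D\right) \left(16 + t\right)$)
$Z = 111$ ($Z = -9 + \left(400 - -80 + 25 \left(\left(-4\right) 3\right) - - 5 \left(\left(-4\right) 3\right)\right) = -9 + \left(400 + 80 + 25 \left(-12\right) - \left(-5\right) \left(-12\right)\right) = -9 + \left(400 + 80 - 300 - 60\right) = -9 + 120 = 111$)
$\left(Z + \left(U{\left(6 \right)} + N\right)\right)^{2} = \left(111 + \left(6 - 18\right)\right)^{2} = \left(111 - 12\right)^{2} = 99^{2} = 9801$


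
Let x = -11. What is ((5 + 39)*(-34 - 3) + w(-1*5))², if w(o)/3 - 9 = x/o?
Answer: 63552784/25 ≈ 2.5421e+6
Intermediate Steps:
w(o) = 27 - 33/o (w(o) = 27 + 3*(-11/o) = 27 - 33/o)
((5 + 39)*(-34 - 3) + w(-1*5))² = ((5 + 39)*(-34 - 3) + (27 - 33/((-1*5))))² = (44*(-37) + (27 - 33/(-5)))² = (-1628 + (27 - 33*(-⅕)))² = (-1628 + (27 + 33/5))² = (-1628 + 168/5)² = (-7972/5)² = 63552784/25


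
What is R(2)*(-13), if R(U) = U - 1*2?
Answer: 0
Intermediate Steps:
R(U) = -2 + U (R(U) = U - 2 = -2 + U)
R(2)*(-13) = (-2 + 2)*(-13) = 0*(-13) = 0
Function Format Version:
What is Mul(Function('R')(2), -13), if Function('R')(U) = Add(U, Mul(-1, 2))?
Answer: 0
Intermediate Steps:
Function('R')(U) = Add(-2, U) (Function('R')(U) = Add(U, -2) = Add(-2, U))
Mul(Function('R')(2), -13) = Mul(Add(-2, 2), -13) = Mul(0, -13) = 0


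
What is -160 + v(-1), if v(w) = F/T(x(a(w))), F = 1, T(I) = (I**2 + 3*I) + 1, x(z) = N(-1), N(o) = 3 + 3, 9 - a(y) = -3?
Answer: -8799/55 ≈ -159.98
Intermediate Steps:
a(y) = 12 (a(y) = 9 - 1*(-3) = 9 + 3 = 12)
N(o) = 6
x(z) = 6
T(I) = 1 + I**2 + 3*I
v(w) = 1/55 (v(w) = 1/(1 + 6**2 + 3*6) = 1/(1 + 36 + 18) = 1/55)
-160 + v(-1) = -160 + 1/55 = -8799/55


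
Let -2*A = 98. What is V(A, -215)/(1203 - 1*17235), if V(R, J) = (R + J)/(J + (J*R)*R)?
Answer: -11/344975240 ≈ -3.1886e-8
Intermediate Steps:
A = -49 (A = -½*98 = -49)
V(R, J) = (J + R)/(J + J*R²)
V(A, -215)/(1203 - 1*17235) = ((-215 - 49)/((-215)*(1 + (-49)²)))/(1203 - 1*17235) = (-1/215*(-264)/(1 + 2401))/(1203 - 17235) = -1/215*(-264)/2402/(-16032) = -1/215*1/2402*(-264)*(-1/16032) = (132/258215)*(-1/16032) = -11/344975240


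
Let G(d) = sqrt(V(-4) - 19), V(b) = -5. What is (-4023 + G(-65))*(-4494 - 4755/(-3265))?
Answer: 11801997513/653 - 5867262*I*sqrt(6)/653 ≈ 1.8074e+7 - 22009.0*I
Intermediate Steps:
G(d) = 2*I*sqrt(6) (G(d) = sqrt(-5 - 19) = sqrt(-24) = 2*I*sqrt(6))
(-4023 + G(-65))*(-4494 - 4755/(-3265)) = (-4023 + 2*I*sqrt(6))*(-4494 - 4755/(-3265)) = (-4023 + 2*I*sqrt(6))*(-4494 - 4755*(-1/3265)) = (-4023 + 2*I*sqrt(6))*(-4494 + 951/653) = (-4023 + 2*I*sqrt(6))*(-2933631/653) = 11801997513/653 - 5867262*I*sqrt(6)/653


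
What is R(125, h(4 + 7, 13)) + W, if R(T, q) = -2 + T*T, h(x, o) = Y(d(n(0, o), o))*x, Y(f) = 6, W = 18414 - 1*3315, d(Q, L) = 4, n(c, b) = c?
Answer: 30722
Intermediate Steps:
W = 15099 (W = 18414 - 3315 = 15099)
h(x, o) = 6*x
R(T, q) = -2 + T²
R(125, h(4 + 7, 13)) + W = (-2 + 125²) + 15099 = (-2 + 15625) + 15099 = 15623 + 15099 = 30722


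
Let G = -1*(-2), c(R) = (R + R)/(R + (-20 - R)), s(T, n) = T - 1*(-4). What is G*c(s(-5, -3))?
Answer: 1/5 ≈ 0.20000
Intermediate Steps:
s(T, n) = 4 + T (s(T, n) = T + 4 = 4 + T)
c(R) = -R/10 (c(R) = (2*R)/(-20) = (2*R)*(-1/20) = -R/10)
G = 2
G*c(s(-5, -3)) = 2*(-(4 - 5)/10) = 2*(-1/10*(-1)) = 2*(1/10) = 1/5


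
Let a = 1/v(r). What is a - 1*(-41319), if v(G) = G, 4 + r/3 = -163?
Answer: 20700818/501 ≈ 41319.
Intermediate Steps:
r = -501 (r = -12 + 3*(-163) = -12 - 489 = -501)
a = -1/501 (a = 1/(-501) = -1/501 ≈ -0.0019960)
a - 1*(-41319) = -1/501 - 1*(-41319) = -1/501 + 41319 = 20700818/501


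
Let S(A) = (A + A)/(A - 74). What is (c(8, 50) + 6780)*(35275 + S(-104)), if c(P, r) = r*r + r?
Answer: 29292272070/89 ≈ 3.2913e+8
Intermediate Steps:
c(P, r) = r + r² (c(P, r) = r² + r = r + r²)
S(A) = 2*A/(-74 + A) (S(A) = (2*A)/(-74 + A) = 2*A/(-74 + A))
(c(8, 50) + 6780)*(35275 + S(-104)) = (50*(1 + 50) + 6780)*(35275 + 2*(-104)/(-74 - 104)) = (50*51 + 6780)*(35275 + 2*(-104)/(-178)) = (2550 + 6780)*(35275 + 2*(-104)*(-1/178)) = 9330*(35275 + 104/89) = 9330*(3139579/89) = 29292272070/89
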